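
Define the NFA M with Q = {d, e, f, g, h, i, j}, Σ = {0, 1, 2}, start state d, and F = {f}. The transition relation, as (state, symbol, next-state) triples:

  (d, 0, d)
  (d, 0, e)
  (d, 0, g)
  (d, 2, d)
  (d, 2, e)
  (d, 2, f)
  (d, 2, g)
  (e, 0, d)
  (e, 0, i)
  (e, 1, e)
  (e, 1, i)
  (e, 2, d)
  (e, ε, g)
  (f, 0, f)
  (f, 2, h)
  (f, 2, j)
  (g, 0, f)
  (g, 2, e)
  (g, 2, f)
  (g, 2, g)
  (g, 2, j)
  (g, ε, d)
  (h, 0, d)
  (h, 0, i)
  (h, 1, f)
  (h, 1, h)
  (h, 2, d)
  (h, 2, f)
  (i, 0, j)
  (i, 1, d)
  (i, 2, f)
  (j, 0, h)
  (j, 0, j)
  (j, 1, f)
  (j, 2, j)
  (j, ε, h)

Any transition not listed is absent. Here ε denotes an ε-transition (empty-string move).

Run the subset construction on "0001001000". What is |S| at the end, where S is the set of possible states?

7

Start in {d}.
Read '0': {d} → {d, e, g}.
Read '0': {d, e, g} → {d, e, f, g, i}.
Read '0': {d, e, f, g, i} → {d, e, f, g, h, i, j}.
Read '1': {d, e, f, g, h, i, j} → {d, e, f, g, h, i}.
Read '0': {d, e, f, g, h, i} → {d, e, f, g, h, i, j}.
Read '0': {d, e, f, g, h, i, j} → {d, e, f, g, h, i, j}.
Read '1': {d, e, f, g, h, i, j} → {d, e, f, g, h, i}.
Read '0': {d, e, f, g, h, i} → {d, e, f, g, h, i, j}.
Read '0': {d, e, f, g, h, i, j} → {d, e, f, g, h, i, j}.
Read '0': {d, e, f, g, h, i, j} → {d, e, f, g, h, i, j}.
That set has 7 states.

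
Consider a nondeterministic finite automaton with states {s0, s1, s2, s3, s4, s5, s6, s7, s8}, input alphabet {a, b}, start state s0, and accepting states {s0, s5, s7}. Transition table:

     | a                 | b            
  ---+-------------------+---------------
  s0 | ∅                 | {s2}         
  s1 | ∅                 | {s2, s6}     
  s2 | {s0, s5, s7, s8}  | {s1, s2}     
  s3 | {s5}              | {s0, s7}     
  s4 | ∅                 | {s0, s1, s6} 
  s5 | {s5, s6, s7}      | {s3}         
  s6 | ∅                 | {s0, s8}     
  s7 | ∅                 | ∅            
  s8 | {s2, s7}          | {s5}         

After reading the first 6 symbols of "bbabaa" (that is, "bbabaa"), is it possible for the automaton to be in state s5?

Yes

Start in {s0}.
Read 'b': s0→{s2}; now {s2}.
Read 'b': s2→{s1, s2}; now {s1, s2}.
Read 'a': s1→∅, s2→{s0, s5, s7, s8}; now {s0, s5, s7, s8}.
Read 'b': s0→{s2}, s5→{s3}, s7→∅, s8→{s5}; now {s2, s3, s5}.
Read 'a': s2→{s0, s5, s7, s8}, s3→{s5}, s5→{s5, s6, s7}; now {s0, s5, s6, s7, s8}.
Read 'a': s0→∅, s5→{s5, s6, s7}, s6→∅, s7→∅, s8→{s2, s7}; now {s2, s5, s6, s7}.
State s5 is in {s2, s5, s6, s7}.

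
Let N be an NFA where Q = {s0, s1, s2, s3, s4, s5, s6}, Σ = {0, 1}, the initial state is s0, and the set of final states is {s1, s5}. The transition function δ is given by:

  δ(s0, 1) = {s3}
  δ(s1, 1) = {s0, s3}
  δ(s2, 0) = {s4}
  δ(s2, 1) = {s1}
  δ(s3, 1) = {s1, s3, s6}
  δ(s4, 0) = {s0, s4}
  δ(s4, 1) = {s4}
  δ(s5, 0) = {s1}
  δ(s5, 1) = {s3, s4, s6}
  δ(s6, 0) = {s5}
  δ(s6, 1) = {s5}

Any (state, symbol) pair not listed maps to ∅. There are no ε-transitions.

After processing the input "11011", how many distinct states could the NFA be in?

5

Start in {s0}.
Read '1': s0→{s3}; now {s3}.
Read '1': s3→{s1, s3, s6}; now {s1, s3, s6}.
Read '0': s1→∅, s3→∅, s6→{s5}; now {s5}.
Read '1': s5→{s3, s4, s6}; now {s3, s4, s6}.
Read '1': s3→{s1, s3, s6}, s4→{s4}, s6→{s5}; now {s1, s3, s4, s5, s6}.
That set has 5 states.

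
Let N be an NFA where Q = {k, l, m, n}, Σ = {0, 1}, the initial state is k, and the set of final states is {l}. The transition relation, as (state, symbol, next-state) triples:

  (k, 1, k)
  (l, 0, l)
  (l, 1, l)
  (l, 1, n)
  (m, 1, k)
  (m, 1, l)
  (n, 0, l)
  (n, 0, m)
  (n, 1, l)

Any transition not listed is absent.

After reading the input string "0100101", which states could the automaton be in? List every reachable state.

Start in {k}.
Read '0': {k} → ∅.
The set is empty and remains empty for the remaining 6 symbols.

∅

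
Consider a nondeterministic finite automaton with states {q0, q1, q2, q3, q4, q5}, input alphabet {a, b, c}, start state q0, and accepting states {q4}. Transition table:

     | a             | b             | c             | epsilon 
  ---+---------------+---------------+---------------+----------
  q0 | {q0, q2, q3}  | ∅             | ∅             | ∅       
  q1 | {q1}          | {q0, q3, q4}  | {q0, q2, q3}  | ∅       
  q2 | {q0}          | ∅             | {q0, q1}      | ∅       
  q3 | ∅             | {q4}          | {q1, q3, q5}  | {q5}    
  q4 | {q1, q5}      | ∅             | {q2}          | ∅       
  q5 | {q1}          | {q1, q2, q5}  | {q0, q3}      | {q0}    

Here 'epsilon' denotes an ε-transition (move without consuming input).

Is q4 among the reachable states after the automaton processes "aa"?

Start in {q0}.
Read 'a': q0→{q0, q2, q3}; union {q0, q2, q3}; ε-closure = {q0, q2, q3, q5}.
Read 'a': q0→{q0, q2, q3}, q2→{q0}, q3→∅, q5→{q1}; union {q0, q1, q2, q3}; ε-closure = {q0, q1, q2, q3, q5}.
State q4 is not in {q0, q1, q2, q3, q5}.

No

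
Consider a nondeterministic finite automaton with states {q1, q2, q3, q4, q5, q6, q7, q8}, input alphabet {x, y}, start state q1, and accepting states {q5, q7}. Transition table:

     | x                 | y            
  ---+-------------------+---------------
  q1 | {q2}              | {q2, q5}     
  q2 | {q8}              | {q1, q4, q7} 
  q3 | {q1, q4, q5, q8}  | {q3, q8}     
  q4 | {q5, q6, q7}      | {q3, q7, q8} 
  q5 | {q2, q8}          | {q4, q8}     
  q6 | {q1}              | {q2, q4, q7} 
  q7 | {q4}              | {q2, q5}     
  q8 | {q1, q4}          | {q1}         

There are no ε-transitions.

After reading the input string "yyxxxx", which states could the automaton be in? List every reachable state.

{q1, q2, q4, q5, q6, q7, q8}

Start in {q1}.
Read 'y': {q1} → {q2, q5}.
Read 'y': {q2, q5} → {q1, q4, q7, q8}.
Read 'x': {q1, q4, q7, q8} → {q1, q2, q4, q5, q6, q7}.
Read 'x': {q1, q2, q4, q5, q6, q7} → {q1, q2, q4, q5, q6, q7, q8}.
Read 'x': {q1, q2, q4, q5, q6, q7, q8} → {q1, q2, q4, q5, q6, q7, q8}.
Read 'x': {q1, q2, q4, q5, q6, q7, q8} → {q1, q2, q4, q5, q6, q7, q8}.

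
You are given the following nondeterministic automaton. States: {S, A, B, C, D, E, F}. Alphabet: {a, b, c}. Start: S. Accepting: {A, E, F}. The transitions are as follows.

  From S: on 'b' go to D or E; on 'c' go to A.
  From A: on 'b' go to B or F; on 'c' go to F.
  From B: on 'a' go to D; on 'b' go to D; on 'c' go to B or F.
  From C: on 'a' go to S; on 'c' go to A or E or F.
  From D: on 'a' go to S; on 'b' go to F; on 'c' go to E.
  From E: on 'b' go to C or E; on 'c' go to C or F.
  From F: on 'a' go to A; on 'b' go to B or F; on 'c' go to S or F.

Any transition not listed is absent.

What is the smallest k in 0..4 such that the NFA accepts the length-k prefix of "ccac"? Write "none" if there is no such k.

1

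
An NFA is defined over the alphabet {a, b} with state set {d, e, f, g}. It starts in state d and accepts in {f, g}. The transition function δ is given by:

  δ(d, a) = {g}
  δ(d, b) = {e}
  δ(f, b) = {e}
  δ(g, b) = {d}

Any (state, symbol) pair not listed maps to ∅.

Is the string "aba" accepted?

Start in {d}.
Read 'a': {d} → {g}.
Read 'b': {g} → {d}.
Read 'a': {d} → {g}.
The final set {g} contains the accepting state g.

Yes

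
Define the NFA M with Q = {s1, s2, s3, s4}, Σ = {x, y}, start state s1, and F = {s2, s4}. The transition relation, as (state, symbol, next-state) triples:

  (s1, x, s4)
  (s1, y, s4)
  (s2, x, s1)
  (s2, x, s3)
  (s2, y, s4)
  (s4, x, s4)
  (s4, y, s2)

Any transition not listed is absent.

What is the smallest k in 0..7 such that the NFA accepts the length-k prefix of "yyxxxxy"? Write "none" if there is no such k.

Start in {s1}.
Read 'y': s1→{s4}; now {s4}.
None of the earlier sets intersect F, but {s4} does.

1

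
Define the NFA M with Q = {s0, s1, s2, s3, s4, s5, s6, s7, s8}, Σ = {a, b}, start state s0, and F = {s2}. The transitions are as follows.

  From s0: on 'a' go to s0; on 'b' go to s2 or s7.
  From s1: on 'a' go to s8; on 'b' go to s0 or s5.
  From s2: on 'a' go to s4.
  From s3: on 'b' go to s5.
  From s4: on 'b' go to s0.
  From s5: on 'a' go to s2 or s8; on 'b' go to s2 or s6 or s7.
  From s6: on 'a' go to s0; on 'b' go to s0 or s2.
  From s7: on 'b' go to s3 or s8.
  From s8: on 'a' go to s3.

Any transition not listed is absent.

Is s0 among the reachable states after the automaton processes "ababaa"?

Start in {s0}.
Read 'a': s0→{s0}; now {s0}.
Read 'b': s0→{s2, s7}; now {s2, s7}.
Read 'a': s2→{s4}, s7→∅; now {s4}.
Read 'b': s4→{s0}; now {s0}.
Read 'a': s0→{s0}; now {s0}.
Read 'a': s0→{s0}; now {s0}.
State s0 is in {s0}.

Yes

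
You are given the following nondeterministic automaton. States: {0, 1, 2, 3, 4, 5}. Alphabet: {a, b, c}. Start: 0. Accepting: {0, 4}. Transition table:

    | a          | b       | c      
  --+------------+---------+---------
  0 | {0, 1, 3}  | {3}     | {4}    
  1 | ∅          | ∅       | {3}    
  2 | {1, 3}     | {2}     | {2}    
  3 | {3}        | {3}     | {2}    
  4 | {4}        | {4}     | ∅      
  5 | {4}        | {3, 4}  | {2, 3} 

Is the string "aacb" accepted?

Yes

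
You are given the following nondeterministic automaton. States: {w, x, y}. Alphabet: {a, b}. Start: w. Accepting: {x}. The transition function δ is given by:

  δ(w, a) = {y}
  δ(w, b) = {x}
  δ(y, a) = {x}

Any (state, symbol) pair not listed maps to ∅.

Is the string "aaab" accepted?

No

Start in {w}.
Read 'a': w→{y}; now {y}.
Read 'a': y→{x}; now {x}.
Read 'a': x→∅; now ∅.
The set is empty and remains empty for the remaining 1 symbol.
The final set ∅ contains no accepting state.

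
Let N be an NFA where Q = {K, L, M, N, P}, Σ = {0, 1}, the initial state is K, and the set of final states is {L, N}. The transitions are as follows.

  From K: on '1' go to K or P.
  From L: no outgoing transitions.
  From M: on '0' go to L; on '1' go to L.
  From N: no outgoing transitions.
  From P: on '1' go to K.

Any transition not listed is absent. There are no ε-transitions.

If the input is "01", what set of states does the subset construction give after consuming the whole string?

∅

Start in {K}.
Read '0': {K} → ∅.
The set is empty and remains empty for the remaining 1 symbol.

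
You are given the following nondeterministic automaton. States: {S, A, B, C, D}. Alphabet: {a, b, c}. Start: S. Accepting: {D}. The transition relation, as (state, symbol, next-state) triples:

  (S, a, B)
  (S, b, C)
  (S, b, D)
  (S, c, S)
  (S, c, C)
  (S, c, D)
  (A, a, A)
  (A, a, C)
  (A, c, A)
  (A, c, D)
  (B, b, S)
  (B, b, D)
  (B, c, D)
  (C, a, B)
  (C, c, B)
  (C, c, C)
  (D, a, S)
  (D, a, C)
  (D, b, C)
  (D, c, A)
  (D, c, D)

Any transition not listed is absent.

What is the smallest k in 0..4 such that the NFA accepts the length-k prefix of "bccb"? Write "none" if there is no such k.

Start in {S}.
Read 'b': {S} → {C, D}.
None of the earlier sets intersect F, but {C, D} does.

1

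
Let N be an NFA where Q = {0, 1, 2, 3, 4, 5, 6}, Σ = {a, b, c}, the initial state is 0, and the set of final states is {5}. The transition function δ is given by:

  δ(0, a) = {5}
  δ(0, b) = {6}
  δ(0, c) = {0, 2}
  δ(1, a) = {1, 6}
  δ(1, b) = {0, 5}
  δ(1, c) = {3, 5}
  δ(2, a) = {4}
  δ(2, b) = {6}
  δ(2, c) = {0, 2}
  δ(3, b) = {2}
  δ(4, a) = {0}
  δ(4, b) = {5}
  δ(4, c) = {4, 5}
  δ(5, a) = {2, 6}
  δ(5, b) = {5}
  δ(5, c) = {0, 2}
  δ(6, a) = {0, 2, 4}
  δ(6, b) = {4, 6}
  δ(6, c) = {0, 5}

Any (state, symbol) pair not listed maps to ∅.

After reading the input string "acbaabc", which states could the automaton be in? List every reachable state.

{0, 2, 5}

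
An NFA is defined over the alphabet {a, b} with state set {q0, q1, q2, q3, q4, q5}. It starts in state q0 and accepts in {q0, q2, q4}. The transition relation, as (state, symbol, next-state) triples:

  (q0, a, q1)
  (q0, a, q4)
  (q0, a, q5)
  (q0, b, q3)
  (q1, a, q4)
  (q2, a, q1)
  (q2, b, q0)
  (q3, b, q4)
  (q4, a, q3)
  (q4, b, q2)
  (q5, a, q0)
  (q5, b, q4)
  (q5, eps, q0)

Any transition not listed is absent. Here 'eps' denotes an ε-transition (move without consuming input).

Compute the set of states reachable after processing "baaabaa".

Start in {q0}.
Read 'b': {q0} → {q3}.
Read 'a': {q3} → ∅.
The set is empty and remains empty for the remaining 5 symbols.

∅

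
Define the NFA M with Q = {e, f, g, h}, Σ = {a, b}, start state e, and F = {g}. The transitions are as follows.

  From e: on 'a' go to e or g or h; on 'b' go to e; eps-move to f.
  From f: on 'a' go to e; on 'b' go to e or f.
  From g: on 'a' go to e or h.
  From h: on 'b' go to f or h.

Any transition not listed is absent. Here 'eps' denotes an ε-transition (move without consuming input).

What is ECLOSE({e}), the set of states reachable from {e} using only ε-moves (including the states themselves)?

Begin with {e}.
ε-move e → f; add f.

{e, f}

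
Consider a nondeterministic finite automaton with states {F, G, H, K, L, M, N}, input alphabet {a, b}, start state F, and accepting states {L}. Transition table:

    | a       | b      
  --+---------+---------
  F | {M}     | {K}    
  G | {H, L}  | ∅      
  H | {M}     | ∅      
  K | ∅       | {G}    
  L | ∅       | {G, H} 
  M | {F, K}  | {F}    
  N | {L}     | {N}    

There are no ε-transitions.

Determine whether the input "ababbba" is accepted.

Start in {F}.
Read 'a': {F} → {M}.
Read 'b': {M} → {F}.
Read 'a': {F} → {M}.
Read 'b': {M} → {F}.
Read 'b': {F} → {K}.
Read 'b': {K} → {G}.
Read 'a': {G} → {H, L}.
The final set {H, L} contains the accepting state L.

Yes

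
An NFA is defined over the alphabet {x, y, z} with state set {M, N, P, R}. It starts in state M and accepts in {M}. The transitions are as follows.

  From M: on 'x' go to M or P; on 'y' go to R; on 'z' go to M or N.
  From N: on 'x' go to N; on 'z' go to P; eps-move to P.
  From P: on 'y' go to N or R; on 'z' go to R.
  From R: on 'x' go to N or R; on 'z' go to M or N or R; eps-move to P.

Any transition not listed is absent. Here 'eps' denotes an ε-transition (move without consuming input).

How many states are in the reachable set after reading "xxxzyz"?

4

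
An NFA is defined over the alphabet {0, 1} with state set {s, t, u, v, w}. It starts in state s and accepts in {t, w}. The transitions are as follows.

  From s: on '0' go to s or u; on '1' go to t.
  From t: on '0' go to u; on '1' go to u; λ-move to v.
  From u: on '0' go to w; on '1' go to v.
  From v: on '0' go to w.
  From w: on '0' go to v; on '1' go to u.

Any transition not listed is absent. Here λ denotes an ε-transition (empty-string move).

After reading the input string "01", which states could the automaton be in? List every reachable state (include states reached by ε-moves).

Start in {s}.
Read '0': {s} → {s, u}.
Read '1': {s, u} → {t, v}.

{t, v}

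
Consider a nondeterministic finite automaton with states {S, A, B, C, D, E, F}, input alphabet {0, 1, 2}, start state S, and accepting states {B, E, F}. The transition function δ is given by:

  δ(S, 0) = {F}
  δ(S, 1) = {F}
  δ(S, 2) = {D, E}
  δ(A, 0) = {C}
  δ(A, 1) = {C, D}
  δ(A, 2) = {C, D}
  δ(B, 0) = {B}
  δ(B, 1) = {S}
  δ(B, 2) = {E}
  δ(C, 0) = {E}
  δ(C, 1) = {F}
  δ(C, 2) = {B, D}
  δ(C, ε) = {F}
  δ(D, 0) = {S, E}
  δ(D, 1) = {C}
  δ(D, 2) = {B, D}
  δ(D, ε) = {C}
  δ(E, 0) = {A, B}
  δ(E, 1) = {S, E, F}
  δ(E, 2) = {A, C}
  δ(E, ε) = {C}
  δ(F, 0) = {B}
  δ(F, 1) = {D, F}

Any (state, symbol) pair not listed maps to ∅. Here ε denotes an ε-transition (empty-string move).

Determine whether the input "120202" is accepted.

Start in {S}.
Read '1': S→{F}; now {F}.
Read '2': F→∅; now ∅.
The set is empty and remains empty for the remaining 4 symbols.
The final set ∅ contains no accepting state.

No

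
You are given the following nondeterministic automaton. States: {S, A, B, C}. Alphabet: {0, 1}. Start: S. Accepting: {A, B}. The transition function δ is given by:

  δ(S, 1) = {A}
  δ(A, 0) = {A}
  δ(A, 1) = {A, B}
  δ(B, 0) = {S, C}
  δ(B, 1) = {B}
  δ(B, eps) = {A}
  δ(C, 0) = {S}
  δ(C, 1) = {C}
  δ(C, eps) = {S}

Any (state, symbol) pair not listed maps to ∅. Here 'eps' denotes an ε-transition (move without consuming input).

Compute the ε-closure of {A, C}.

{S, A, C}

Begin with {A, C}.
ε-move C → S; add S.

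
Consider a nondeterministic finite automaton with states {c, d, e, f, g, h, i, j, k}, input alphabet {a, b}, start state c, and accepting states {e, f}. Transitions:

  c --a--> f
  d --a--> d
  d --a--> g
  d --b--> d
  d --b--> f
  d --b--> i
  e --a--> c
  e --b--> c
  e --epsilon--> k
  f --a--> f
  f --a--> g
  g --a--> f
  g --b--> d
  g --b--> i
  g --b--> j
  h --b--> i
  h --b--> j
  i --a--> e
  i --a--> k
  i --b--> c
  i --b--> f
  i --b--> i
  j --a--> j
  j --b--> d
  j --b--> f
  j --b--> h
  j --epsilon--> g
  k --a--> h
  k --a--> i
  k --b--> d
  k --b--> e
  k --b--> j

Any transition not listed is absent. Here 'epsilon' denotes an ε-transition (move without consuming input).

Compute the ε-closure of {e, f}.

Begin with {e, f}.
ε-move e → k; add k.

{e, f, k}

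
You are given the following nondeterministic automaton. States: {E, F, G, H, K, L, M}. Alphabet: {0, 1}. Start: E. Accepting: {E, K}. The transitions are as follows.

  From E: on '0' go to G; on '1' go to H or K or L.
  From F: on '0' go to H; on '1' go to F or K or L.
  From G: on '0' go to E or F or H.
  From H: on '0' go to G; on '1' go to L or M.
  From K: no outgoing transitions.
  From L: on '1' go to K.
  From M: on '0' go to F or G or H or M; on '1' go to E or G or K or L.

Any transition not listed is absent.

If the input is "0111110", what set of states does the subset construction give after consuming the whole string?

∅

Start in {E}.
Read '0': E→{G}; now {G}.
Read '1': G→∅; now ∅.
The set is empty and remains empty for the remaining 5 symbols.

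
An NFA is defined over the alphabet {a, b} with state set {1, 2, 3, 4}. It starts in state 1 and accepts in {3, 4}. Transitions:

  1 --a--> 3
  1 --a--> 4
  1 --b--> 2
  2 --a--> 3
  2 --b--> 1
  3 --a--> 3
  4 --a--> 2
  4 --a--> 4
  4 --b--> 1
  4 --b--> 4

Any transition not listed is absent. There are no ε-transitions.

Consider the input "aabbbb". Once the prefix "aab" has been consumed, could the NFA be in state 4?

Yes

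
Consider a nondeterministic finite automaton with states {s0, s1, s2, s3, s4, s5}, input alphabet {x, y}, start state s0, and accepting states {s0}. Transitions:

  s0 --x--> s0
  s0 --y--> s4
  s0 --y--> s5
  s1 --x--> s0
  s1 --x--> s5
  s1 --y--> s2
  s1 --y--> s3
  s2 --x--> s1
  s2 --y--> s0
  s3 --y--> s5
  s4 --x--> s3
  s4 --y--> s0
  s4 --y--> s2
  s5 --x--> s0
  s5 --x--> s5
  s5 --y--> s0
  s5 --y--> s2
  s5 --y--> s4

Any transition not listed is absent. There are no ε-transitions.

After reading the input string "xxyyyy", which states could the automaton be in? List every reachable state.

{s0, s2, s4, s5}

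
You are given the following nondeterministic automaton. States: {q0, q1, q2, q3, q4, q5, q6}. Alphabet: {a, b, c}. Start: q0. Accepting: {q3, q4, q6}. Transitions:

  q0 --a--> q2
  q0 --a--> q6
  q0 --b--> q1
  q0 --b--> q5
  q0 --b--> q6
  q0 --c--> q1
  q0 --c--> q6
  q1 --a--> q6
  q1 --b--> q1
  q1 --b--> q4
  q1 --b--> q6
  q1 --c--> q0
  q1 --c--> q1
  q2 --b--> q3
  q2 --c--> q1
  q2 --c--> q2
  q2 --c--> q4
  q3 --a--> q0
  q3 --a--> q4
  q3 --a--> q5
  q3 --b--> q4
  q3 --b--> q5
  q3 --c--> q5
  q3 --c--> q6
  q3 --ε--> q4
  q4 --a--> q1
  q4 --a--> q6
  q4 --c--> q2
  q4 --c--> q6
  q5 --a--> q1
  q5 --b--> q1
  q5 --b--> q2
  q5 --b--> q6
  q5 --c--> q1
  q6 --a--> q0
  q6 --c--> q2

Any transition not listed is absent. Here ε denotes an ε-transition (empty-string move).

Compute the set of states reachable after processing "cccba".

{q0, q1, q4, q5, q6}

Start in {q0}.
Read 'c': q0→{q1, q6}; now {q1, q6}.
Read 'c': q1→{q0, q1}, q6→{q2}; now {q0, q1, q2}.
Read 'c': q0→{q1, q6}, q1→{q0, q1}, q2→{q1, q2, q4}; now {q0, q1, q2, q4, q6}.
Read 'b': q0→{q1, q5, q6}, q1→{q1, q4, q6}, q2→{q3}, q4→∅, q6→∅; now {q1, q3, q4, q5, q6}.
Read 'a': q1→{q6}, q3→{q0, q4, q5}, q4→{q1, q6}, q5→{q1}, q6→{q0}; now {q0, q1, q4, q5, q6}.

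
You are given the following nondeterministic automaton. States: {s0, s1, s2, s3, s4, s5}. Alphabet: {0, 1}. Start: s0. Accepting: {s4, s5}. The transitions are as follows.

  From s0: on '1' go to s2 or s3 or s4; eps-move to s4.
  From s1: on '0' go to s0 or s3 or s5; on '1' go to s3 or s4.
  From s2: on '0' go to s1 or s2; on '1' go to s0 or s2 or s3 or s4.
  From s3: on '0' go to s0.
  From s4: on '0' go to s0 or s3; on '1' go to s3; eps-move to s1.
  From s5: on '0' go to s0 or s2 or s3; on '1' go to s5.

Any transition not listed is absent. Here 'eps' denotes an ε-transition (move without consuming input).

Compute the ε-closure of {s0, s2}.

Begin with {s0, s2}.
ε-move s0 → s4; add s4.
ε-move s4 → s1; add s1.

{s0, s1, s2, s4}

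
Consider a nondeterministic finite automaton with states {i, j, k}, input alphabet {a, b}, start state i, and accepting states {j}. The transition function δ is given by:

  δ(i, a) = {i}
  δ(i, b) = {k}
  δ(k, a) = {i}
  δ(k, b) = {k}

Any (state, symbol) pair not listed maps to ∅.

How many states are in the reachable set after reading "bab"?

1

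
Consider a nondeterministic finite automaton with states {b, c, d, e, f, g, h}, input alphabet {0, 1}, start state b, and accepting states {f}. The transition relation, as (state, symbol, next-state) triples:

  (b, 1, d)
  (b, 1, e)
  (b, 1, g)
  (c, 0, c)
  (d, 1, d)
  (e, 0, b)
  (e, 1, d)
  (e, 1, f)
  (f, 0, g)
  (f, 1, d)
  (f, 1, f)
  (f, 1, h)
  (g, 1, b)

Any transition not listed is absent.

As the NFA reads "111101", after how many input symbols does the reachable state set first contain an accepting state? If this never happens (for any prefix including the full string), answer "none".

2

Start in {b}.
Read '1': {b} → {d, e, g}.
Read '1': {d, e, g} → {b, d, f}.
None of the earlier sets intersect F, but {b, d, f} does.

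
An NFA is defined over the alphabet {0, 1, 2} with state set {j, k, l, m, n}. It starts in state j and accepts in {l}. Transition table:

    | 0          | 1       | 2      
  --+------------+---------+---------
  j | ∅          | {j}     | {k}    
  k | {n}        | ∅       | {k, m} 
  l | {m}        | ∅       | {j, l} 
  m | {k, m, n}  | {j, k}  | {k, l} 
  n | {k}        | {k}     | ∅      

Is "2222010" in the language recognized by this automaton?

No

Start in {j}.
Read '2': {j} → {k}.
Read '2': {k} → {k, m}.
Read '2': {k, m} → {k, l, m}.
Read '2': {k, l, m} → {j, k, l, m}.
Read '0': {j, k, l, m} → {k, m, n}.
Read '1': {k, m, n} → {j, k}.
Read '0': {j, k} → {n}.
The final set {n} contains no accepting state.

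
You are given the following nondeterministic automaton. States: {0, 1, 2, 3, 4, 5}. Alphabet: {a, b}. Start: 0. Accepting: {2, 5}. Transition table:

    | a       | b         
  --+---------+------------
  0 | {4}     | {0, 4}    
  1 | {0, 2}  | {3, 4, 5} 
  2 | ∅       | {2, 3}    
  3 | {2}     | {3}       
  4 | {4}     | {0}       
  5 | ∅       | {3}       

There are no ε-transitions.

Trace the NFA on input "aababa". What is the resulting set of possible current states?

{4}

Start in {0}.
Read 'a': 0→{4}; now {4}.
Read 'a': 4→{4}; now {4}.
Read 'b': 4→{0}; now {0}.
Read 'a': 0→{4}; now {4}.
Read 'b': 4→{0}; now {0}.
Read 'a': 0→{4}; now {4}.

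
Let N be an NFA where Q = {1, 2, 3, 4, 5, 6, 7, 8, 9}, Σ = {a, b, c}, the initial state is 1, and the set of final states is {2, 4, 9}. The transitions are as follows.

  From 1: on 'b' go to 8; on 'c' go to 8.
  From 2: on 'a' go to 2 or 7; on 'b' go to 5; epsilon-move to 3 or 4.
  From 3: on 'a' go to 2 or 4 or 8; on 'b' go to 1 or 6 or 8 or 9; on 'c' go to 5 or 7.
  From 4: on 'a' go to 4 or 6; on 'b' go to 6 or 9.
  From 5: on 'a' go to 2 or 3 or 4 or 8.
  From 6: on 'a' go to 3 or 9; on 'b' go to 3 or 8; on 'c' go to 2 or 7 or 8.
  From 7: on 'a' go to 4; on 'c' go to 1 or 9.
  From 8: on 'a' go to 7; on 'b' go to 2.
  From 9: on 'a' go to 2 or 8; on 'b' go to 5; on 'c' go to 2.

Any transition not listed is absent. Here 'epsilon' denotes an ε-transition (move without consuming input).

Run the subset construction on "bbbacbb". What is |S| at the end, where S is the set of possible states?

Start in {1}.
Read 'b': {1} → {8}.
Read 'b': {8} → {2, 3, 4}.
Read 'b': {2, 3, 4} → {1, 5, 6, 8, 9}.
Read 'a': {1, 5, 6, 8, 9} → {2, 3, 4, 7, 8, 9}.
Read 'c': {2, 3, 4, 7, 8, 9} → {1, 2, 3, 4, 5, 7, 9}.
Read 'b': {1, 2, 3, 4, 5, 7, 9} → {1, 5, 6, 8, 9}.
Read 'b': {1, 5, 6, 8, 9} → {2, 3, 4, 5, 8}.
That set has 5 states.

5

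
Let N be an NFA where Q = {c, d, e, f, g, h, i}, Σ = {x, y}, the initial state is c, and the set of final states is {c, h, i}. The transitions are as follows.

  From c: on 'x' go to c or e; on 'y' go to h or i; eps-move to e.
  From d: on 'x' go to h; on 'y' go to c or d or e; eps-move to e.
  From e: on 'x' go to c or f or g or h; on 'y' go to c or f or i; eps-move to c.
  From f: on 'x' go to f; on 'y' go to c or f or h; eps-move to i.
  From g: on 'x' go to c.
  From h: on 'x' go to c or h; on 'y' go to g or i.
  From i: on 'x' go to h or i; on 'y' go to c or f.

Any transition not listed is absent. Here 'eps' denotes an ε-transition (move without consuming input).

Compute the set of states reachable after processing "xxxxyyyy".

Start: ε-closure({c}) = {c, e}.
Read 'x': c→{c, e}, e→{c, f, g, h}; union {c, e, f, g, h}; ε-closure = {c, e, f, g, h, i}.
Read 'x': c→{c, e}, e→{c, f, g, h}, f→{f}, g→{c}, h→{c, h}, i→{h, i}; now {c, e, f, g, h, i}.
Read 'x': c→{c, e}, e→{c, f, g, h}, f→{f}, g→{c}, h→{c, h}, i→{h, i}; now {c, e, f, g, h, i}.
Read 'x': c→{c, e}, e→{c, f, g, h}, f→{f}, g→{c}, h→{c, h}, i→{h, i}; now {c, e, f, g, h, i}.
Read 'y': c→{h, i}, e→{c, f, i}, f→{c, f, h}, g→∅, h→{g, i}, i→{c, f}; union {c, f, g, h, i}; ε-closure = {c, e, f, g, h, i}.
Read 'y': c→{h, i}, e→{c, f, i}, f→{c, f, h}, g→∅, h→{g, i}, i→{c, f}; union {c, f, g, h, i}; ε-closure = {c, e, f, g, h, i}.
Read 'y': c→{h, i}, e→{c, f, i}, f→{c, f, h}, g→∅, h→{g, i}, i→{c, f}; union {c, f, g, h, i}; ε-closure = {c, e, f, g, h, i}.
Read 'y': c→{h, i}, e→{c, f, i}, f→{c, f, h}, g→∅, h→{g, i}, i→{c, f}; union {c, f, g, h, i}; ε-closure = {c, e, f, g, h, i}.

{c, e, f, g, h, i}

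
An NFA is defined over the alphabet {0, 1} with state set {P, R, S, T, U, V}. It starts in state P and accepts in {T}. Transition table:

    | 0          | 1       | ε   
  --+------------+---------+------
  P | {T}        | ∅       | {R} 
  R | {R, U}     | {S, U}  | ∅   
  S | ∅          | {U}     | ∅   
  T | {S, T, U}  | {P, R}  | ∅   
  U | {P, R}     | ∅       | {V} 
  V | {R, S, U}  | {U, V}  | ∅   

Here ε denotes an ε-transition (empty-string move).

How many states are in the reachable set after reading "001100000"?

Start: ε-closure({P}) = {P, R}.
Read '0': {P, R} → {R, T, U, V}.
Read '0': {R, T, U, V} → {P, R, S, T, U, V}.
Read '1': {P, R, S, T, U, V} → {P, R, S, U, V}.
Read '1': {P, R, S, U, V} → {S, U, V}.
Read '0': {S, U, V} → {P, R, S, U, V}.
Read '0': {P, R, S, U, V} → {P, R, S, T, U, V}.
Read '0': {P, R, S, T, U, V} → {P, R, S, T, U, V}.
Read '0': {P, R, S, T, U, V} → {P, R, S, T, U, V}.
Read '0': {P, R, S, T, U, V} → {P, R, S, T, U, V}.
That set has 6 states.

6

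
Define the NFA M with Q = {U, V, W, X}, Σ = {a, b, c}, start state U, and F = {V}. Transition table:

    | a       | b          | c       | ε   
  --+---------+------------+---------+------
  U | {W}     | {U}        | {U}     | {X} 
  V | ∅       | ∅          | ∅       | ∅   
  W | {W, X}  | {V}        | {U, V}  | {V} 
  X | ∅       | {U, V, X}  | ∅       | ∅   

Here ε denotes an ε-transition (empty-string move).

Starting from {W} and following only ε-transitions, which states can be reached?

{V, W}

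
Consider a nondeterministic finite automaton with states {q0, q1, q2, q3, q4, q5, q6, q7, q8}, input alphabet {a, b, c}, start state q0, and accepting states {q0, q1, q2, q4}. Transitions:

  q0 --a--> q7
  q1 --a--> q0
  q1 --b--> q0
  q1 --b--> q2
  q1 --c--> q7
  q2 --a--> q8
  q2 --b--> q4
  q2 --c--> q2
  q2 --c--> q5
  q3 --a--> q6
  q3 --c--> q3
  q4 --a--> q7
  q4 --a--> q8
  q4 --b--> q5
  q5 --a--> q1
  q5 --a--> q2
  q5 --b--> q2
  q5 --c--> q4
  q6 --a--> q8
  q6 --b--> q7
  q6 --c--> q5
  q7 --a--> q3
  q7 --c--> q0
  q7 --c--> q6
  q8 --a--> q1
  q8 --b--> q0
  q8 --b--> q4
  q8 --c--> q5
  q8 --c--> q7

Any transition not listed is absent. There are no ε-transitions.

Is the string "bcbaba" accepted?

No

Start in {q0}.
Read 'b': q0→∅; now ∅.
The set is empty and remains empty for the remaining 5 symbols.
The final set ∅ contains no accepting state.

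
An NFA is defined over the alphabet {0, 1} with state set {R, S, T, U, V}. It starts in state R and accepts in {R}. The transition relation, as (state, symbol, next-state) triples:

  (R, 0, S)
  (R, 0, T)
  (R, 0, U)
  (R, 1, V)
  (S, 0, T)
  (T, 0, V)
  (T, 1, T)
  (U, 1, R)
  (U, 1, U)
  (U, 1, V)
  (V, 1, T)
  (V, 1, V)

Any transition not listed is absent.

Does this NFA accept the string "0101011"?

Yes

Start in {R}.
Read '0': {R} → {S, T, U}.
Read '1': {S, T, U} → {R, T, U, V}.
Read '0': {R, T, U, V} → {S, T, U, V}.
Read '1': {S, T, U, V} → {R, T, U, V}.
Read '0': {R, T, U, V} → {S, T, U, V}.
Read '1': {S, T, U, V} → {R, T, U, V}.
Read '1': {R, T, U, V} → {R, T, U, V}.
The final set {R, T, U, V} contains the accepting state R.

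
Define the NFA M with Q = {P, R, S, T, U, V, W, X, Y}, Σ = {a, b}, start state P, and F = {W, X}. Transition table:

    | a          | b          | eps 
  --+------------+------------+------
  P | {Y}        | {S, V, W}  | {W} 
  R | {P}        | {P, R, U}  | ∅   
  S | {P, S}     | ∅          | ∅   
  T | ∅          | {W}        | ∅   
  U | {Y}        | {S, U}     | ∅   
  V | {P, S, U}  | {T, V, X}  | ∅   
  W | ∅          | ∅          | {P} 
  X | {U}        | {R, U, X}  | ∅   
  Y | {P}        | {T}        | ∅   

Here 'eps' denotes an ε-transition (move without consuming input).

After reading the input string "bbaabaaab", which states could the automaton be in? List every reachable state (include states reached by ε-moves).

{P, S, T, V, W}

Start: ε-closure({P}) = {P, W}.
Read 'b': P→{S, V, W}, W→∅; union {S, V, W}; ε-closure = {P, S, V, W}.
Read 'b': P→{S, V, W}, S→∅, V→{T, V, X}, W→∅; union {S, T, V, W, X}; ε-closure = {P, S, T, V, W, X}.
Read 'a': P→{Y}, S→{P, S}, T→∅, V→{P, S, U}, W→∅, X→{U}; union {P, S, U, Y}; ε-closure = {P, S, U, W, Y}.
Read 'a': P→{Y}, S→{P, S}, U→{Y}, W→∅, Y→{P}; union {P, S, Y}; ε-closure = {P, S, W, Y}.
Read 'b': P→{S, V, W}, S→∅, W→∅, Y→{T}; union {S, T, V, W}; ε-closure = {P, S, T, V, W}.
Read 'a': P→{Y}, S→{P, S}, T→∅, V→{P, S, U}, W→∅; union {P, S, U, Y}; ε-closure = {P, S, U, W, Y}.
Read 'a': P→{Y}, S→{P, S}, U→{Y}, W→∅, Y→{P}; union {P, S, Y}; ε-closure = {P, S, W, Y}.
Read 'a': P→{Y}, S→{P, S}, W→∅, Y→{P}; union {P, S, Y}; ε-closure = {P, S, W, Y}.
Read 'b': P→{S, V, W}, S→∅, W→∅, Y→{T}; union {S, T, V, W}; ε-closure = {P, S, T, V, W}.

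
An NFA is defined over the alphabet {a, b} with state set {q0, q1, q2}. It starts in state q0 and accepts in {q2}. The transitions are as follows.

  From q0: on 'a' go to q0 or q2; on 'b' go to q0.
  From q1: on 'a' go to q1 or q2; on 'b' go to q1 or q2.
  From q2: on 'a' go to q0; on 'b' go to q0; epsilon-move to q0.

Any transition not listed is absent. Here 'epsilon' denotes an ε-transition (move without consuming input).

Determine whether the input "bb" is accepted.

Start in {q0}.
Read 'b': q0→{q0}; now {q0}.
Read 'b': q0→{q0}; now {q0}.
The final set {q0} contains no accepting state.

No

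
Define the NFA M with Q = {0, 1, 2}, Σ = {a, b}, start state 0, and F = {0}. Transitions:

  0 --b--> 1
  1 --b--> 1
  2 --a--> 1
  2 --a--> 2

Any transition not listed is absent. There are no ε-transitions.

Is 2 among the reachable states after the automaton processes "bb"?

Start in {0}.
Read 'b': {0} → {1}.
Read 'b': {1} → {1}.
State 2 is not in {1}.

No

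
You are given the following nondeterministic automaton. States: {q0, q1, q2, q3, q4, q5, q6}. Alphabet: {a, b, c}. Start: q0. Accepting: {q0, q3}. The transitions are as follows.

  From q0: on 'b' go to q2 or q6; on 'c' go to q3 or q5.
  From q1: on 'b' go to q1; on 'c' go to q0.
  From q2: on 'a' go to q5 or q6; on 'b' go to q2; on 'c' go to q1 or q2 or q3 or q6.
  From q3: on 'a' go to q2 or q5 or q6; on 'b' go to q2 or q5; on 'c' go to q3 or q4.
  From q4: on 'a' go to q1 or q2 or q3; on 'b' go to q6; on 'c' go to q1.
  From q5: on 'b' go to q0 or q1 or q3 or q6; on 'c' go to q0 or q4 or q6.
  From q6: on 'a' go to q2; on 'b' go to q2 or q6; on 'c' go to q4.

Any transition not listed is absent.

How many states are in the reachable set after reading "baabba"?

3

Start in {q0}.
Read 'b': q0→{q2, q6}; now {q2, q6}.
Read 'a': q2→{q5, q6}, q6→{q2}; now {q2, q5, q6}.
Read 'a': q2→{q5, q6}, q5→∅, q6→{q2}; now {q2, q5, q6}.
Read 'b': q2→{q2}, q5→{q0, q1, q3, q6}, q6→{q2, q6}; now {q0, q1, q2, q3, q6}.
Read 'b': q0→{q2, q6}, q1→{q1}, q2→{q2}, q3→{q2, q5}, q6→{q2, q6}; now {q1, q2, q5, q6}.
Read 'a': q1→∅, q2→{q5, q6}, q5→∅, q6→{q2}; now {q2, q5, q6}.
That set has 3 states.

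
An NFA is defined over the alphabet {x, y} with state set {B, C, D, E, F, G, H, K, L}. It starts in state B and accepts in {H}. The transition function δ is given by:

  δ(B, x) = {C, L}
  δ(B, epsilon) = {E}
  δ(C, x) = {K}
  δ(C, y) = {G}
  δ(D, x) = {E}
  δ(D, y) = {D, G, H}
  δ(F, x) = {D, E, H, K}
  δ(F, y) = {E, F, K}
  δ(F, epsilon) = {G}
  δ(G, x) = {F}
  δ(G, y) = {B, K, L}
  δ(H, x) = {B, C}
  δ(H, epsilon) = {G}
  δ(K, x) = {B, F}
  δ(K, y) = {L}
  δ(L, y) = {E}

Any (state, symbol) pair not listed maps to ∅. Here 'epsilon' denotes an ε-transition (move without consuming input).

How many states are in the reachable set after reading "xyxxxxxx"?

9

Start: ε-closure({B}) = {B, E}.
Read 'x': {B, E} → {C, L}.
Read 'y': {C, L} → {E, G}.
Read 'x': {E, G} → {F, G}.
Read 'x': {F, G} → {D, E, F, G, H, K}.
Read 'x': {D, E, F, G, H, K} → {B, C, D, E, F, G, H, K}.
Read 'x': {B, C, D, E, F, G, H, K} → {B, C, D, E, F, G, H, K, L}.
Read 'x': {B, C, D, E, F, G, H, K, L} → {B, C, D, E, F, G, H, K, L}.
Read 'x': {B, C, D, E, F, G, H, K, L} → {B, C, D, E, F, G, H, K, L}.
That set has 9 states.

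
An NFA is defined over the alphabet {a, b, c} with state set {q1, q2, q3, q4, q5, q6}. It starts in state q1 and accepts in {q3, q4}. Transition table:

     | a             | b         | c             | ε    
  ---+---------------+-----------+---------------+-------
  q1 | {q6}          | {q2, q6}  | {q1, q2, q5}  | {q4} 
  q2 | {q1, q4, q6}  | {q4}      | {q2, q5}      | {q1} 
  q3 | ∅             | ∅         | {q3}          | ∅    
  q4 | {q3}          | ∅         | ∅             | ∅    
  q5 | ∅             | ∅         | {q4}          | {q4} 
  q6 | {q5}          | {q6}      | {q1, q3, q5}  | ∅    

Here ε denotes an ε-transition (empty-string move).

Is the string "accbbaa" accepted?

Start: ε-closure({q1}) = {q1, q4}.
Read 'a': {q1, q4} → {q3, q6}.
Read 'c': {q3, q6} → {q1, q3, q4, q5}.
Read 'c': {q1, q3, q4, q5} → {q1, q2, q3, q4, q5}.
Read 'b': {q1, q2, q3, q4, q5} → {q1, q2, q4, q6}.
Read 'b': {q1, q2, q4, q6} → {q1, q2, q4, q6}.
Read 'a': {q1, q2, q4, q6} → {q1, q3, q4, q5, q6}.
Read 'a': {q1, q3, q4, q5, q6} → {q3, q4, q5, q6}.
The final set {q3, q4, q5, q6} contains the accepting states q3, q4.

Yes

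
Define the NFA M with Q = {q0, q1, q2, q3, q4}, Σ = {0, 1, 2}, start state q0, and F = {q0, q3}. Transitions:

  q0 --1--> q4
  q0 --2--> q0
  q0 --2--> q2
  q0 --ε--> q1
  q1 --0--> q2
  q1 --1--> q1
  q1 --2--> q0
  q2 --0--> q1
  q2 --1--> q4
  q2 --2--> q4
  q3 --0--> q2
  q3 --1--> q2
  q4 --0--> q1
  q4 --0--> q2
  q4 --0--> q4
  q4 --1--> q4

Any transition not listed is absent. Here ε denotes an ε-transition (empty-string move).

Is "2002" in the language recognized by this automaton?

Yes

Start: ε-closure({q0}) = {q0, q1}.
Read '2': q0→{q0, q2}, q1→{q0}; union {q0, q2}; ε-closure = {q0, q1, q2}.
Read '0': q0→∅, q1→{q2}, q2→{q1}; now {q1, q2}.
Read '0': q1→{q2}, q2→{q1}; now {q1, q2}.
Read '2': q1→{q0}, q2→{q4}; union {q0, q4}; ε-closure = {q0, q1, q4}.
The final set {q0, q1, q4} contains the accepting state q0.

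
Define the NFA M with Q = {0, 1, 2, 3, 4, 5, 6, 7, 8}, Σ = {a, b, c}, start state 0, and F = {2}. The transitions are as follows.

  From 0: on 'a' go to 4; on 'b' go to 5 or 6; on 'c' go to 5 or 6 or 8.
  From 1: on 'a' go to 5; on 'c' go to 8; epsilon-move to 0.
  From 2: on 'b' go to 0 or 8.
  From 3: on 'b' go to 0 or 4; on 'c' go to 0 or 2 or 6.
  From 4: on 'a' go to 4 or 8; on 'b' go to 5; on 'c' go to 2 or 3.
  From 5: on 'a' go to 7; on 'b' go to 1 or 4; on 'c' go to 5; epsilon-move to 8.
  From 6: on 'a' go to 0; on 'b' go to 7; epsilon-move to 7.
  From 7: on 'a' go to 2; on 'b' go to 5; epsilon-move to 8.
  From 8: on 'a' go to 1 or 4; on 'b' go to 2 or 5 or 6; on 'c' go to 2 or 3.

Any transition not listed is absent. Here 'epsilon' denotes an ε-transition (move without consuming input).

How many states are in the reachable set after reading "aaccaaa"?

Start in {0}.
Read 'a': {0} → {4}.
Read 'a': {4} → {4, 8}.
Read 'c': {4, 8} → {2, 3}.
Read 'c': {2, 3} → {0, 2, 6, 7, 8}.
Read 'a': {0, 2, 6, 7, 8} → {0, 1, 2, 4}.
Read 'a': {0, 1, 2, 4} → {4, 5, 8}.
Read 'a': {4, 5, 8} → {0, 1, 4, 7, 8}.
That set has 5 states.

5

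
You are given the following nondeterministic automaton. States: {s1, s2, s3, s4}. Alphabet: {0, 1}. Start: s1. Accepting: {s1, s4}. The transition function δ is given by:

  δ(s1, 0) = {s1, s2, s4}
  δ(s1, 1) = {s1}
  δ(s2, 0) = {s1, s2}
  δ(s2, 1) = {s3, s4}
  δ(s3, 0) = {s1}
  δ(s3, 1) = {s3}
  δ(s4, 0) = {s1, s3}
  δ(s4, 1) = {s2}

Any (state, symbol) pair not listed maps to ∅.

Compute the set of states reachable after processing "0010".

{s1, s2, s3, s4}

Start in {s1}.
Read '0': s1→{s1, s2, s4}; now {s1, s2, s4}.
Read '0': s1→{s1, s2, s4}, s2→{s1, s2}, s4→{s1, s3}; now {s1, s2, s3, s4}.
Read '1': s1→{s1}, s2→{s3, s4}, s3→{s3}, s4→{s2}; now {s1, s2, s3, s4}.
Read '0': s1→{s1, s2, s4}, s2→{s1, s2}, s3→{s1}, s4→{s1, s3}; now {s1, s2, s3, s4}.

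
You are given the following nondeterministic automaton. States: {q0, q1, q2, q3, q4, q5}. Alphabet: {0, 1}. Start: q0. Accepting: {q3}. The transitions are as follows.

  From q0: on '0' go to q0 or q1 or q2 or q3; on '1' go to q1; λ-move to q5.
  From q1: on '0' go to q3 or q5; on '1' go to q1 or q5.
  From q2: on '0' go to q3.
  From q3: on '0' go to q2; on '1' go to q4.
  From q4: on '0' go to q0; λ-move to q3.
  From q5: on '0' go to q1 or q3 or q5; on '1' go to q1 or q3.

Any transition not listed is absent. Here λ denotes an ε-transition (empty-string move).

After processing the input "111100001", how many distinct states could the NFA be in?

Start: ε-closure({q0}) = {q0, q5}.
Read '1': {q0, q5} → {q1, q3}.
Read '1': {q1, q3} → {q1, q3, q4, q5}.
Read '1': {q1, q3, q4, q5} → {q1, q3, q4, q5}.
Read '1': {q1, q3, q4, q5} → {q1, q3, q4, q5}.
Read '0': {q1, q3, q4, q5} → {q0, q1, q2, q3, q5}.
Read '0': {q0, q1, q2, q3, q5} → {q0, q1, q2, q3, q5}.
Read '0': {q0, q1, q2, q3, q5} → {q0, q1, q2, q3, q5}.
Read '0': {q0, q1, q2, q3, q5} → {q0, q1, q2, q3, q5}.
Read '1': {q0, q1, q2, q3, q5} → {q1, q3, q4, q5}.
That set has 4 states.

4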